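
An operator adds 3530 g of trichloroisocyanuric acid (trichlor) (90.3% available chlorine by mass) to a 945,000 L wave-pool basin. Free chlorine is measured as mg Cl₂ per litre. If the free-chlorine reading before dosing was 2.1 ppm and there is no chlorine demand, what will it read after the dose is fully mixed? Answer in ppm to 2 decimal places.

5.47 ppm

Available chlorine delivered: 3530 g × 0.903 = 3188 g as Cl₂.
Concentration rise: 3188 g / 945,000 L = 3.373 mg/L = 3.37 ppm.
Final FC: 2.1 + 3.37 = 5.47 ppm.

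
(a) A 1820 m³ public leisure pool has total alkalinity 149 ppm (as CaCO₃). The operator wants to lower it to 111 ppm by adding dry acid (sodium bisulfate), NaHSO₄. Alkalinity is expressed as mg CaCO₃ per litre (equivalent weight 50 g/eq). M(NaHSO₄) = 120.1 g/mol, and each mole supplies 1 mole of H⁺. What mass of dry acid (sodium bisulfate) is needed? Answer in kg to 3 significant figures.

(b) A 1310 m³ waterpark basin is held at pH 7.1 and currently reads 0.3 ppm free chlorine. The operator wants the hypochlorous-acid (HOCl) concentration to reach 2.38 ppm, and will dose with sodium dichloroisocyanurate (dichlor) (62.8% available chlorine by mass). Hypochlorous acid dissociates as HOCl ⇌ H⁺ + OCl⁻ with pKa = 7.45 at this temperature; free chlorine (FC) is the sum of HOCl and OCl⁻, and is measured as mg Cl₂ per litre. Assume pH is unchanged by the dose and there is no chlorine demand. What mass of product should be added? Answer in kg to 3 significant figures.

(a) Volume: 1820 m³ = 1,820,000 L.
(a) Alkalinity to neutralize: (149 − 111) = 38 mg/L as CaCO₃ × 1,820,000 L = 69,160 g as CaCO₃.
(a) Equivalents of H⁺ required: 69,160 ÷ 50 g/eq = 1383 eq = 1383 mol NaHSO₄.
(a) Mass of NaHSO₄: 1383 × 120.1 = 166,100 g.

(b) Volume: 1310 m³ = 1,310,000 L.
(b) [OCl⁻]/[HOCl] = 10^(pH − pKa) = 10^(7.1 − 7.45) = 0.4467; fraction as HOCl = 1/(1 + 0.4467) = 0.6912.
(b) Free chlorine required for 2.38 ppm HOCl: 2.38 / 0.6912 = 3.443 ppm.
(b) FC to add: 3.443 − 0.3 = 3.143 mg/L as Cl₂.
(b) Cl₂ equivalent: 3.143 mg/L × 1,310,000 L = 4117 g.
(b) Product at 62.8% available Cl: 4117 / 0.628 = 6556 g.

(a) 166 kg; (b) 6.56 kg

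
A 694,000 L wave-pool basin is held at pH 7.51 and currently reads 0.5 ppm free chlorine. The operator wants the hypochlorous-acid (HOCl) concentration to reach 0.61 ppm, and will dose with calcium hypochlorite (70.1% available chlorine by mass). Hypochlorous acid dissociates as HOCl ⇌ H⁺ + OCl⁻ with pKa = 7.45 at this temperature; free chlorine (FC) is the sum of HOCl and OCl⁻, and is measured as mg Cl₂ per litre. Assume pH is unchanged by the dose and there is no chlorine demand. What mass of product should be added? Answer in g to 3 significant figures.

802 g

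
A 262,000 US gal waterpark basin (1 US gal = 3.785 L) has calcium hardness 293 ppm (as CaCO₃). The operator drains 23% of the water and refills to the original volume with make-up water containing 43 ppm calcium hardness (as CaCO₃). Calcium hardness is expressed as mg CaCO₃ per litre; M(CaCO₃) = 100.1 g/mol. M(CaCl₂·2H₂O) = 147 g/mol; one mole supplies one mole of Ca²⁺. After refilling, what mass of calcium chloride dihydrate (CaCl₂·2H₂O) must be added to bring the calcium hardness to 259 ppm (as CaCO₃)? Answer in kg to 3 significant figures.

34.2 kg

Volume: 262,000 US gal × 3.785 L/gal = 991,670 L.
After draining 23% and refilling: 293 × 0.77 + 43 × 0.23 = 235.5 ppm.
Deficit to target: 259 − 235.5 = 23.5 mg/L.
As CaCO₃: 23.5 mg/L × 991,670 L = 23,300 g; ÷ 100.1 = 232.8 mol Ca²⁺.
Mass: 232.8 × 147 = 34,220 g.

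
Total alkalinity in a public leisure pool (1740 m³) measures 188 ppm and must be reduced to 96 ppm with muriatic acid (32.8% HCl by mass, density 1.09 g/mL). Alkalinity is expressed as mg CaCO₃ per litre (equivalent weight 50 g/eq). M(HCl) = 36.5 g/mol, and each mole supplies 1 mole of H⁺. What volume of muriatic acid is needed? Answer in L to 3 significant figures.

327 L

Volume: 1740 m³ = 1,740,000 L.
Alkalinity to neutralize: (188 − 96) = 92 mg/L as CaCO₃ × 1,740,000 L = 160,100 g as CaCO₃.
Equivalents of H⁺ required: 160,100 ÷ 50 g/eq = 3202 eq = 3202 mol HCl.
Mass of HCl: 3202 × 36.5 = 116,900 g.
Mass of 32.8% solution: 116,900 / 0.328 = 356,300 g.
Volume: 356,300 g ÷ 1.09 g/mL = 326,900 mL.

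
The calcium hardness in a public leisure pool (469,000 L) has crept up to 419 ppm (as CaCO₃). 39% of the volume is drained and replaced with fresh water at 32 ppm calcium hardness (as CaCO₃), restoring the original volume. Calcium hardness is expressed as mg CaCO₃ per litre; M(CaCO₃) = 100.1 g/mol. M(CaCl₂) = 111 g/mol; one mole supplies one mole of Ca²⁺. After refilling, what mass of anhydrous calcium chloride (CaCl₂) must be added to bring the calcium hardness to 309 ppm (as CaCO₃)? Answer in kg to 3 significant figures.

After draining 39% and refilling: 419 × 0.61 + 32 × 0.39 = 268.07 ppm.
Deficit to target: 309 − 268.07 = 40.93 mg/L.
As CaCO₃: 40.93 mg/L × 469,000 L = 19,200 g; ÷ 100.1 = 191.8 mol Ca²⁺.
Mass: 191.8 × 111 = 21,290 g.

21.3 kg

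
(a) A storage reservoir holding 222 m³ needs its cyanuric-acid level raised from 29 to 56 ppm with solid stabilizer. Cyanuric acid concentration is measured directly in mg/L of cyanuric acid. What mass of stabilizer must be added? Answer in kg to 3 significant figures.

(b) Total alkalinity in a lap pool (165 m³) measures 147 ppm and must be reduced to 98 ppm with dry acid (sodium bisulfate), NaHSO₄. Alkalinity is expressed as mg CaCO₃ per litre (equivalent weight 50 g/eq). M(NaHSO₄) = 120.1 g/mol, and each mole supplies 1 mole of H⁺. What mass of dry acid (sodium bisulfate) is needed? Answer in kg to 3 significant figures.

(a) 5.99 kg; (b) 19.4 kg

(a) Volume: 222 m³ = 222,000 L.
(a) CYA to add: (56 − 29) = 27 mg/L × 222,000 L = 5994 g cyanuric acid.

(b) Volume: 165 m³ = 165,000 L.
(b) Alkalinity to neutralize: (147 − 98) = 49 mg/L as CaCO₃ × 165,000 L = 8085 g as CaCO₃.
(b) Equivalents of H⁺ required: 8085 ÷ 50 g/eq = 161.7 eq = 161.7 mol NaHSO₄.
(b) Mass of NaHSO₄: 161.7 × 120.1 = 19,420 g.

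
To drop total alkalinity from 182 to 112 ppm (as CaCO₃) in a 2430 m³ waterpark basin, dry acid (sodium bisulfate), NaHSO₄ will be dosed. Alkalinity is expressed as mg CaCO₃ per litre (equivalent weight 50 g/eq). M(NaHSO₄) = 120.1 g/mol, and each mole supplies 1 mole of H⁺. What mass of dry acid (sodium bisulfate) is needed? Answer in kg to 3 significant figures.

Volume: 2430 m³ = 2,430,000 L.
Alkalinity to neutralize: (182 − 112) = 70 mg/L as CaCO₃ × 2,430,000 L = 170,100 g as CaCO₃.
Equivalents of H⁺ required: 170,100 ÷ 50 g/eq = 3402 eq = 3402 mol NaHSO₄.
Mass of NaHSO₄: 3402 × 120.1 = 408,600 g.

409 kg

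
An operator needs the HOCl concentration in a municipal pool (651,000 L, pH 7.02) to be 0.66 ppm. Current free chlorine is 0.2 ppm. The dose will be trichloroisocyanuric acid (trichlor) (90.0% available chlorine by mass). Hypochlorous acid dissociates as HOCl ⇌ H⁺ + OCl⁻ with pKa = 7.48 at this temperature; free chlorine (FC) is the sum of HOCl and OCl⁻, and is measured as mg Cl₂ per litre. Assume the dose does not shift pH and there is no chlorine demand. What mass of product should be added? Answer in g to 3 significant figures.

498 g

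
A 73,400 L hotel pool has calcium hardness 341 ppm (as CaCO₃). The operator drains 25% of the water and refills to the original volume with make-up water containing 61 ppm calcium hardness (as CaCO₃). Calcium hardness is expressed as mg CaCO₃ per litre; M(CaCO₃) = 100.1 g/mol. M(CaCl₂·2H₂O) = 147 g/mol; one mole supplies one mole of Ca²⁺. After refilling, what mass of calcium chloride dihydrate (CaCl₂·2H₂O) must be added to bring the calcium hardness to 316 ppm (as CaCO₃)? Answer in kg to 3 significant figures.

4.85 kg

After draining 25% and refilling: 341 × 0.75 + 61 × 0.25 = 271 ppm.
Deficit to target: 316 − 271 = 45 mg/L.
As CaCO₃: 45 mg/L × 73,400 L = 3303 g; ÷ 100.1 = 33 mol Ca²⁺.
Mass: 33 × 147 = 4851 g.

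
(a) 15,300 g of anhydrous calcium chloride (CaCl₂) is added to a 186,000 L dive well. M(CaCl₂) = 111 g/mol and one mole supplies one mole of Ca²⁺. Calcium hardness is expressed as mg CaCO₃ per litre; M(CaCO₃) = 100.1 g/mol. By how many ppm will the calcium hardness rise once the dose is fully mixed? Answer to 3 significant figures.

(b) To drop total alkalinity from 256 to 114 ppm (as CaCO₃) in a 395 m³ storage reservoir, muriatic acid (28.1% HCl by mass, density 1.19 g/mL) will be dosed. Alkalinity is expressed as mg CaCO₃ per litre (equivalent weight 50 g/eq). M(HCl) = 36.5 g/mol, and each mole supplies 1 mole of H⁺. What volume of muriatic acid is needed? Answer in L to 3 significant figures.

(a) Moles of Ca²⁺: 15,300 g ÷ 111 g/mol = 137.8 mol.
(a) As CaCO₃: 137.8 mol × 100.1 g/mol = 13,800 g.
(a) Rise: 13,800 g / 186,000 L × 1000 = 74.18 mg/L.

(b) Volume: 395 m³ = 395,000 L.
(b) Alkalinity to neutralize: (256 − 114) = 142 mg/L as CaCO₃ × 395,000 L = 56,090 g as CaCO₃.
(b) Equivalents of H⁺ required: 56,090 ÷ 50 g/eq = 1122 eq = 1122 mol HCl.
(b) Mass of HCl: 1122 × 36.5 = 40,950 g.
(b) Mass of 28.1% solution: 40,950 / 0.281 = 145,700 g.
(b) Volume: 145,700 g ÷ 1.19 g/mL = 122,400 mL.

(a) 74.2 ppm; (b) 122 L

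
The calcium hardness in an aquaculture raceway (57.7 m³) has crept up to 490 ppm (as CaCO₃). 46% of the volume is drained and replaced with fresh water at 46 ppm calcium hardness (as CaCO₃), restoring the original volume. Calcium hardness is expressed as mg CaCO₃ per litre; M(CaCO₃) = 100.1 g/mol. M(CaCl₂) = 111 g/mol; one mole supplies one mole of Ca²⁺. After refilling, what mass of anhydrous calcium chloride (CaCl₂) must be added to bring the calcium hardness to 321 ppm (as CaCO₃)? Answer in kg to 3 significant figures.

Volume: 57.7 m³ = 57,700 L.
After draining 46% and refilling: 490 × 0.54 + 46 × 0.46 = 285.76 ppm.
Deficit to target: 321 − 285.76 = 35.24 mg/L.
As CaCO₃: 35.24 mg/L × 57,700 L = 2033 g; ÷ 100.1 = 20.31 mol Ca²⁺.
Mass: 20.31 × 111 = 2255 g.

2.25 kg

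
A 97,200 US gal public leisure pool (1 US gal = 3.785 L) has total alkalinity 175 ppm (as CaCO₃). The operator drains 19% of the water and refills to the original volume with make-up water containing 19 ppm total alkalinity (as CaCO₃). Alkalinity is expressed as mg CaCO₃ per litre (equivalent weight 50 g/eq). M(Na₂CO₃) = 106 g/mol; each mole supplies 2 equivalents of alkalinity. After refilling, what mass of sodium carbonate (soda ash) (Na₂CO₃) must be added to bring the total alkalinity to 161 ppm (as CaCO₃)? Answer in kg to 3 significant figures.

6.10 kg

Volume: 97,200 US gal × 3.785 L/gal = 367,902 L.
After draining 19% and refilling: 175 × 0.81 + 19 × 0.19 = 145.36 ppm.
Deficit to target: 161 − 145.36 = 15.64 mg/L.
As CaCO₃: 15.64 mg/L × 367,902 L = 5754 g; ÷ 50 g/eq ÷ 2 = 57.54 mol Na₂CO₃.
Mass: 57.54 × 106 = 6099 g.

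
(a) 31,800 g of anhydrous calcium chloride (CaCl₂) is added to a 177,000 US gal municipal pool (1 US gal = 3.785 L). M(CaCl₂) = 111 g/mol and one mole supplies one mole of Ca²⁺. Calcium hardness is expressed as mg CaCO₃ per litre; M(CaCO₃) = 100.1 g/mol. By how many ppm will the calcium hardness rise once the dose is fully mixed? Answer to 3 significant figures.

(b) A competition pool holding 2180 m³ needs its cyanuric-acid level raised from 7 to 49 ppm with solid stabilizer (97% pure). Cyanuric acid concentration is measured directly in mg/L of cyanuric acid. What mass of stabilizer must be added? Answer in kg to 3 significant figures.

(a) 42.8 ppm; (b) 94.4 kg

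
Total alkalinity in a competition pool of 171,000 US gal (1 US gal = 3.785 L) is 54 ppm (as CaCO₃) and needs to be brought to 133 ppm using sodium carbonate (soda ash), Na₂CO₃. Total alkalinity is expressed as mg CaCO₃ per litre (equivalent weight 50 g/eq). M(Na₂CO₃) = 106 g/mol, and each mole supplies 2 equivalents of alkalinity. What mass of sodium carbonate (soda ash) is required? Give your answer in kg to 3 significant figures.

54.2 kg

Volume: 171,000 US gal × 3.785 L/gal = 647,235 L.
Alkalinity to add: (133 − 54) = 79 mg/L as CaCO₃ × 647,235 L = 51,130 g as CaCO₃.
Equivalents: 51,130 g ÷ 50 g/eq = 1023 eq.
Each mole of Na₂CO₃ supplies 2 eq, so 1023 / 2 = 511.3 mol.
Mass: 511.3 mol × 106 g/mol = 54,200 g.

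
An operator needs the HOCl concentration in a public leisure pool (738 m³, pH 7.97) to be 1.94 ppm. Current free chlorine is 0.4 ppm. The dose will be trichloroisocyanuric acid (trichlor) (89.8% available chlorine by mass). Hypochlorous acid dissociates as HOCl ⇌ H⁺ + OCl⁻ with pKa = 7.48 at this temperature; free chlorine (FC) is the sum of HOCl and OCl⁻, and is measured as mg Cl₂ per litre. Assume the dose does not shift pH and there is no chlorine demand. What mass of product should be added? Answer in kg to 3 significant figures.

6.19 kg

Volume: 738 m³ = 738,000 L.
[OCl⁻]/[HOCl] = 10^(pH − pKa) = 10^(7.97 − 7.48) = 3.09; fraction as HOCl = 1/(1 + 3.09) = 0.2445.
Free chlorine required for 1.94 ppm HOCl: 1.94 / 0.2445 = 7.935 ppm.
FC to add: 7.935 − 0.4 = 7.535 mg/L as Cl₂.
Cl₂ equivalent: 7.535 mg/L × 738,000 L = 5561 g.
Product at 89.8% available Cl: 5561 / 0.898 = 6193 g.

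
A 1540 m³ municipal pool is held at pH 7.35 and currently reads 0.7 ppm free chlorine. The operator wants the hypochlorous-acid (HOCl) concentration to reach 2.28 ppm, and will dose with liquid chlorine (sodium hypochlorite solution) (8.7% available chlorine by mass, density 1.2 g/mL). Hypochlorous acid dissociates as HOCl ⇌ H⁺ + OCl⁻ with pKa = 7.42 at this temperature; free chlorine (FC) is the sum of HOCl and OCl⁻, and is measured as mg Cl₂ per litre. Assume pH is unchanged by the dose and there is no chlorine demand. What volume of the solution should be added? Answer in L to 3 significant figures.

51.9 L

Volume: 1540 m³ = 1,540,000 L.
[OCl⁻]/[HOCl] = 10^(pH − pKa) = 10^(7.35 − 7.42) = 0.8511; fraction as HOCl = 1/(1 + 0.8511) = 0.5402.
Free chlorine required for 2.28 ppm HOCl: 2.28 / 0.5402 = 4.221 ppm.
FC to add: 4.221 − 0.7 = 3.521 mg/L as Cl₂.
Cl₂ equivalent: 3.521 mg/L × 1,540,000 L = 5422 g.
Product at 8.7% available Cl: 5422 / 0.087 = 62,320 g.
Volume: 62,320 g ÷ 1.2 g/mL = 51,930 mL.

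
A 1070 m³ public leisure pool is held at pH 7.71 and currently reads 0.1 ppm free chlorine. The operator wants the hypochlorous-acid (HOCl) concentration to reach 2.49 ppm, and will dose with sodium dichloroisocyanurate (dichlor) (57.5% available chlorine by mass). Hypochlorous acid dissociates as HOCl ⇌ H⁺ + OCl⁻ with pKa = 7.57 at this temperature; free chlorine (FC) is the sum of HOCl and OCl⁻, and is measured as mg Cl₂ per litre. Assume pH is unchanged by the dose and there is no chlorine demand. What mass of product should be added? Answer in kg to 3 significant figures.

10.8 kg

Volume: 1070 m³ = 1,070,000 L.
[OCl⁻]/[HOCl] = 10^(pH − pKa) = 10^(7.71 − 7.57) = 1.38; fraction as HOCl = 1/(1 + 1.38) = 0.4201.
Free chlorine required for 2.49 ppm HOCl: 2.49 / 0.4201 = 5.927 ppm.
FC to add: 5.927 − 0.1 = 5.827 mg/L as Cl₂.
Cl₂ equivalent: 5.827 mg/L × 1,070,000 L = 6235 g.
Product at 57.5% available Cl: 6235 / 0.575 = 10,840 g.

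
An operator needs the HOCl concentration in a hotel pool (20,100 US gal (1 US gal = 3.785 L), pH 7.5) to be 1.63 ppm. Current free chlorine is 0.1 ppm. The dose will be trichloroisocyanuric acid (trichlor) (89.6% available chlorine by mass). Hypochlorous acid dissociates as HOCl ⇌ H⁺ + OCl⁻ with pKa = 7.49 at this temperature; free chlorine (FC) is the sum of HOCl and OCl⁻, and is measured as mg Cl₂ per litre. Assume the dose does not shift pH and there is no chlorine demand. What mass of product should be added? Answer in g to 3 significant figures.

272 g

Volume: 20,100 US gal × 3.785 L/gal = 76,078 L.
[OCl⁻]/[HOCl] = 10^(pH − pKa) = 10^(7.5 − 7.49) = 1.023; fraction as HOCl = 1/(1 + 1.023) = 0.4942.
Free chlorine required for 1.63 ppm HOCl: 1.63 / 0.4942 = 3.298 ppm.
FC to add: 3.298 − 0.1 = 3.198 mg/L as Cl₂.
Cl₂ equivalent: 3.198 mg/L × 76,078 L = 243.3 g.
Product at 89.6% available Cl: 243.3 / 0.896 = 271.5 g.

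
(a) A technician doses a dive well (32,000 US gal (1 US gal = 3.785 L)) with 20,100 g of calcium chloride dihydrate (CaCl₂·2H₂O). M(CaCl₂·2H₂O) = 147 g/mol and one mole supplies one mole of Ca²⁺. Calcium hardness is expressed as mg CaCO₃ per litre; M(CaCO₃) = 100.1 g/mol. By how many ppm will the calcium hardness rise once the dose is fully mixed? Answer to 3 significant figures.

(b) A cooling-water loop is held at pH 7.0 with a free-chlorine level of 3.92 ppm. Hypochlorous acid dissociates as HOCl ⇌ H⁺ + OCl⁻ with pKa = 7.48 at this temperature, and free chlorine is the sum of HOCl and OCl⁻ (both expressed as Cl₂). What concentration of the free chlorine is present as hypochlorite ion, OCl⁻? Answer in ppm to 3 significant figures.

(a) Volume: 32,000 US gal × 3.785 L/gal = 121,120 L.
(a) Moles of Ca²⁺: 20,100 g ÷ 147 g/mol = 136.7 mol.
(a) As CaCO₃: 136.7 mol × 100.1 g/mol = 13,690 g.
(a) Rise: 13,690 g / 121,120 L × 1000 = 113 mg/L.

(b) [OCl⁻]/[HOCl] = 10^(pH − pKa) = 10^(7.0 − 7.48) = 10^-0.48 = 0.3311.
(b) Fraction as HOCl = 1 / (1 + 0.3311) = 0.7512.
(b) OCl⁻ = (1 − 0.7512) × 3.92 ppm = 0.9751 ppm.

(a) 113 ppm; (b) 0.975 ppm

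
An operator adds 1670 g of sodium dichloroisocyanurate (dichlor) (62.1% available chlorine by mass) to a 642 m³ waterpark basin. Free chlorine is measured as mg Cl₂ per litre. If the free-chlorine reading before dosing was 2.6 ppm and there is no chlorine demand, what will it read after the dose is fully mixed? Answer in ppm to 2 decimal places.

Volume: 642 m³ = 642,000 L.
Available chlorine delivered: 1670 g × 0.621 = 1037 g as Cl₂.
Concentration rise: 1037 g / 642,000 L = 1.615 mg/L = 1.62 ppm.
Final FC: 2.6 + 1.62 = 4.22 ppm.

4.22 ppm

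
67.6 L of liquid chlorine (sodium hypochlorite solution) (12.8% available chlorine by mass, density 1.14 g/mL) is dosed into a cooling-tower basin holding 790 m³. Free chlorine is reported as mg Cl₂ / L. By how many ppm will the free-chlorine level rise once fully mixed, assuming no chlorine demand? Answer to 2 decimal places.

12.49 ppm

Volume: 790 m³ = 790,000 L.
Mass of solution: 67.6 L × 1000 mL/L × 1.14 g/mL = 77,060 g.
Available chlorine delivered: 77,060 g × 0.128 = 9864 g as Cl₂.
Concentration rise: 9864 g / 790,000 L = 12.49 mg/L = 12.49 ppm.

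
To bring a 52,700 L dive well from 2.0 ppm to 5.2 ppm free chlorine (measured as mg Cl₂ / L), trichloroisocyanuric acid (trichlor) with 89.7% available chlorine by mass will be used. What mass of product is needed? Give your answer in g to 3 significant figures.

188 g

Chlorine deficit: 5.2 − 2.0 = 3.2 ppm = 3.2 mg/L as Cl₂.
Cl₂ equivalent needed: 3.2 mg/L × 52,700 L = 168,600 mg = 168.6 g.
Product at 89.7% available chlorine: 168.6 / 0.897 = 188 g.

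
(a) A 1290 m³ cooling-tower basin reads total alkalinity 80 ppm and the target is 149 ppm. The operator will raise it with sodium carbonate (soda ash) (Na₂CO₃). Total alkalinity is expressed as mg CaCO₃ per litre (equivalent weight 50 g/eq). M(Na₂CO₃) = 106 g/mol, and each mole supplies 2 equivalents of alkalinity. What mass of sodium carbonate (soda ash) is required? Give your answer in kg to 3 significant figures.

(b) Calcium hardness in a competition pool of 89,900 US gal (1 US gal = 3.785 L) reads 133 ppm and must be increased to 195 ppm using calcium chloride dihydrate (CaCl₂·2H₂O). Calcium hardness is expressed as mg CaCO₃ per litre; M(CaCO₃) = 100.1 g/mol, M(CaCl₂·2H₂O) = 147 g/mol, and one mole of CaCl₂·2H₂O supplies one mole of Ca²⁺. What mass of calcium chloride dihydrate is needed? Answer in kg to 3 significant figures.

(a) Volume: 1290 m³ = 1,290,000 L.
(a) Alkalinity to add: (149 − 80) = 69 mg/L as CaCO₃ × 1,290,000 L = 89,010 g as CaCO₃.
(a) Equivalents: 89,010 g ÷ 50 g/eq = 1780 eq.
(a) Each mole of Na₂CO₃ supplies 2 eq, so 1780 / 2 = 890.1 mol.
(a) Mass: 890.1 mol × 106 g/mol = 94,350 g.

(b) Volume: 89,900 US gal × 3.785 L/gal = 340,272 L.
(b) Hardness to add: (195 − 133) = 62 mg/L as CaCO₃ × 340,272 L = 21,100 g as CaCO₃.
(b) Moles of Ca²⁺ (1 mol Ca²⁺ ≡ 1 mol CaCO₃): 21,100 / 100.1 g/mol = 210.8 mol.
(b) Mass of CaCl₂·2H₂O: 210.8 × 147 = 30,980 g.

(a) 94.4 kg; (b) 31.0 kg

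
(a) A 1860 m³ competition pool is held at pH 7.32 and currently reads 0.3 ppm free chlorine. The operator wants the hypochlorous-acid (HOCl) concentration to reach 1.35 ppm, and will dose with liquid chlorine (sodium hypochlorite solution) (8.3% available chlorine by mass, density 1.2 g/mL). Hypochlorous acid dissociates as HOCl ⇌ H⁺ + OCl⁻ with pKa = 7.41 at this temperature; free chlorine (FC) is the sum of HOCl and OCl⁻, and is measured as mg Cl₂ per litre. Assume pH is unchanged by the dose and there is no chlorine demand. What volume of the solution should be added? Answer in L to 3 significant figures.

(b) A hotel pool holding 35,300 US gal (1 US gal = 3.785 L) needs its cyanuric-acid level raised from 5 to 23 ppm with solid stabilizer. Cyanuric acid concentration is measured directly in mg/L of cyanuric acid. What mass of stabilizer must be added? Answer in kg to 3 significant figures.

(a) 40.1 L; (b) 2.40 kg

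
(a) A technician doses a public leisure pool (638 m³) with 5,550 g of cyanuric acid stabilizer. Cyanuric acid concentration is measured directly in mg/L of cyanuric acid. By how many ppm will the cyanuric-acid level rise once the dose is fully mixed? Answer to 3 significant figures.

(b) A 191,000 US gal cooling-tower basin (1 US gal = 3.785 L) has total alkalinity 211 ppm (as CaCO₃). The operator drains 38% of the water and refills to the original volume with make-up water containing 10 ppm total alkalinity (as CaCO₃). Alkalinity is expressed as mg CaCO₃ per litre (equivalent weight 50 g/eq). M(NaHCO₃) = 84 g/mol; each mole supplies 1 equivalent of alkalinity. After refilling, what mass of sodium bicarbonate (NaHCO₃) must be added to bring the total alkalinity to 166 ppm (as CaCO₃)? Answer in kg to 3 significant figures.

(a) 8.70 ppm; (b) 38.1 kg

(a) Volume: 638 m³ = 638,000 L.
(a) Rise: 5,550 g / 638,000 L × 1000 = 8.699 mg/L.

(b) Volume: 191,000 US gal × 3.785 L/gal = 722,935 L.
(b) After draining 38% and refilling: 211 × 0.62 + 10 × 0.38 = 134.62 ppm.
(b) Deficit to target: 166 − 134.62 = 31.38 mg/L.
(b) As CaCO₃: 31.38 mg/L × 722,935 L = 22,690 g; ÷ 50 g/eq ÷ 1 = 453.7 mol NaHCO₃.
(b) Mass: 453.7 × 84 = 38,110 g.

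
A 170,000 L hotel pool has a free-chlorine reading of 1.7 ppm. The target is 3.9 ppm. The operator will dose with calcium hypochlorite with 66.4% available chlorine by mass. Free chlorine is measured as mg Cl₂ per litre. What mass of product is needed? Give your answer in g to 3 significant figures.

563 g

Chlorine deficit: 3.9 − 1.7 = 2.2 ppm = 2.2 mg/L as Cl₂.
Cl₂ equivalent needed: 2.2 mg/L × 170,000 L = 374,000 mg = 374 g.
Product at 66.4% available chlorine: 374 / 0.664 = 563.3 g.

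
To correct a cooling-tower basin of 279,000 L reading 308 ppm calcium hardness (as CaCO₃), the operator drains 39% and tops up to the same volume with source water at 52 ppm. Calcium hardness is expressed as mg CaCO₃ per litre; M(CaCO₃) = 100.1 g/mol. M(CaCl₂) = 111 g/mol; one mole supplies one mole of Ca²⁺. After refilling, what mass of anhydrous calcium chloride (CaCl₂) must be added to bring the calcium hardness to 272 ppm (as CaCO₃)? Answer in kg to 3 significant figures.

After draining 39% and refilling: 308 × 0.61 + 52 × 0.39 = 208.16 ppm.
Deficit to target: 272 − 208.16 = 63.84 mg/L.
As CaCO₃: 63.84 mg/L × 279,000 L = 17,810 g; ÷ 100.1 = 177.9 mol Ca²⁺.
Mass: 177.9 × 111 = 19,750 g.

19.8 kg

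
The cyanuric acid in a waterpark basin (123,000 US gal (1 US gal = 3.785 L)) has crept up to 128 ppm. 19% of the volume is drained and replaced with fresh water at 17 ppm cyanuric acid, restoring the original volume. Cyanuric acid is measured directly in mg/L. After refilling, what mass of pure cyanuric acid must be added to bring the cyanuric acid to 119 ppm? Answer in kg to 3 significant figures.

Volume: 123,000 US gal × 3.785 L/gal = 465,555 L.
After draining 19% and refilling: 128 × 0.81 + 17 × 0.19 = 106.91 ppm.
Deficit to target: 119 − 106.91 = 12.09 mg/L.
Mass: 12.09 mg/L × 465,555 L = 5629 g cyanuric acid.

5.63 kg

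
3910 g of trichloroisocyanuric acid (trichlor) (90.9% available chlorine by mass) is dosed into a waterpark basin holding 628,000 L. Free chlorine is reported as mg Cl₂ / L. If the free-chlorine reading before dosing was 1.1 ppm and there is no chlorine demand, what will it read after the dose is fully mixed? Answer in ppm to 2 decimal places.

6.76 ppm

Available chlorine delivered: 3910 g × 0.909 = 3554 g as Cl₂.
Concentration rise: 3554 g / 628,000 L = 5.66 mg/L = 5.66 ppm.
Final FC: 1.1 + 5.66 = 6.76 ppm.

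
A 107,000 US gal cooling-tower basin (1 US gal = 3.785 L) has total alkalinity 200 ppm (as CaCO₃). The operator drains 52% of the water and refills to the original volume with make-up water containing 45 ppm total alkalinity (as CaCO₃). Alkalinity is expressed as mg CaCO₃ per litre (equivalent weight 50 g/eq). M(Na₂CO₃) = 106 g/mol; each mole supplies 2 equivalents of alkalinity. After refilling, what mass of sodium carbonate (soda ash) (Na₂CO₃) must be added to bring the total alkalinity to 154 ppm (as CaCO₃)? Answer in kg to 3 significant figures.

Volume: 107,000 US gal × 3.785 L/gal = 404,995 L.
After draining 52% and refilling: 200 × 0.48 + 45 × 0.52 = 119.4 ppm.
Deficit to target: 154 − 119.4 = 34.6 mg/L.
As CaCO₃: 34.6 mg/L × 404,995 L = 14,010 g; ÷ 50 g/eq ÷ 2 = 140.1 mol Na₂CO₃.
Mass: 140.1 × 106 = 14,850 g.

14.9 kg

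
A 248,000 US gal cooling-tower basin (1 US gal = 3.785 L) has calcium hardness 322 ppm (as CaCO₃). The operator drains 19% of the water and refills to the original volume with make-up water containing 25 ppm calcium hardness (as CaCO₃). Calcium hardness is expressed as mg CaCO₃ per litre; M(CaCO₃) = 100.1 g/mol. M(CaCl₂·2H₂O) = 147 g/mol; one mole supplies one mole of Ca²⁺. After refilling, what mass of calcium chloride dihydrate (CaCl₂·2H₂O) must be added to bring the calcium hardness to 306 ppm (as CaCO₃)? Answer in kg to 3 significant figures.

55.7 kg

Volume: 248,000 US gal × 3.785 L/gal = 938,680 L.
After draining 19% and refilling: 322 × 0.81 + 25 × 0.19 = 265.57 ppm.
Deficit to target: 306 − 265.57 = 40.43 mg/L.
As CaCO₃: 40.43 mg/L × 938,680 L = 37,950 g; ÷ 100.1 = 379.1 mol Ca²⁺.
Mass: 379.1 × 147 = 55,730 g.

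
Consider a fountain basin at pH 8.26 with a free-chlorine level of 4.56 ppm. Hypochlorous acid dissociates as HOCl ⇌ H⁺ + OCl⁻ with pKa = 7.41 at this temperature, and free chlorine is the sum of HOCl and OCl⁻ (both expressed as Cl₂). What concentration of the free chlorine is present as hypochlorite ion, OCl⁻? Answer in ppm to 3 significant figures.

[OCl⁻]/[HOCl] = 10^(pH − pKa) = 10^(8.26 − 7.41) = 10^0.85 = 7.079.
Fraction as HOCl = 1 / (1 + 7.079) = 0.1238.
OCl⁻ = (1 − 0.1238) × 4.56 ppm = 3.996 ppm.

4.00 ppm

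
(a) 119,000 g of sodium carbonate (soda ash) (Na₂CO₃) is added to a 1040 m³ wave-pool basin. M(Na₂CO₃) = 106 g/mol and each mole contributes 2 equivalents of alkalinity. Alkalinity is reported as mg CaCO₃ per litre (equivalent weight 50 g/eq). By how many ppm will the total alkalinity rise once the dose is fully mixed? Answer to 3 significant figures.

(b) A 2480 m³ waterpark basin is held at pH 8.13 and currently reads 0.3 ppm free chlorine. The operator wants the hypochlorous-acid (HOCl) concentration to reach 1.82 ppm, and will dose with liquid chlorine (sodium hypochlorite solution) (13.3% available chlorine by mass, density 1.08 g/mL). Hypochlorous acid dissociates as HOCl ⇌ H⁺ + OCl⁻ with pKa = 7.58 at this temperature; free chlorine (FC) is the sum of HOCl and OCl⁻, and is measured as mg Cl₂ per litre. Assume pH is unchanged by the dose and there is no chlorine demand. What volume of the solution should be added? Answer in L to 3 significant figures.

(a) 108 ppm; (b) 138 L

(a) Volume: 1040 m³ = 1,040,000 L.
(a) Moles of Na₂CO₃: 119,000 g ÷ 106 g/mol = 1123 mol → 2245 eq of alkalinity.
(a) As CaCO₃: 2245 eq × 50 g/eq = 112,300 g.
(a) Rise: 112,300 g / 1,040,000 L × 1000 = 107.9 mg/L.

(b) Volume: 2480 m³ = 2,480,000 L.
(b) [OCl⁻]/[HOCl] = 10^(pH − pKa) = 10^(8.13 − 7.58) = 3.548; fraction as HOCl = 1/(1 + 3.548) = 0.2199.
(b) Free chlorine required for 1.82 ppm HOCl: 1.82 / 0.2199 = 8.278 ppm.
(b) FC to add: 8.278 − 0.3 = 7.978 mg/L as Cl₂.
(b) Cl₂ equivalent: 7.978 mg/L × 2,480,000 L = 19,780 g.
(b) Product at 13.3% available Cl: 19,780 / 0.133 = 148,800 g.
(b) Volume: 148,800 g ÷ 1.08 g/mL = 137,700 mL.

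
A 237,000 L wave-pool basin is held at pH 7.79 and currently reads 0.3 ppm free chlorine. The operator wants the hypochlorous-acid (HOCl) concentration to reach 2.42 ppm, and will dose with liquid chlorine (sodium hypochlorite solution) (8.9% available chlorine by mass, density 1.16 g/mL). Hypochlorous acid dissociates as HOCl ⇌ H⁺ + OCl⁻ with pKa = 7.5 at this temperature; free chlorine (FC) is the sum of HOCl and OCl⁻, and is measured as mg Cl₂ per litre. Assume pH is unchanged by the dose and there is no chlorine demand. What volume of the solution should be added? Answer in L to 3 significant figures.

15.7 L

[OCl⁻]/[HOCl] = 10^(pH − pKa) = 10^(7.79 − 7.5) = 1.95; fraction as HOCl = 1/(1 + 1.95) = 0.339.
Free chlorine required for 2.42 ppm HOCl: 2.42 / 0.339 = 7.139 ppm.
FC to add: 7.139 − 0.3 = 6.839 mg/L as Cl₂.
Cl₂ equivalent: 6.839 mg/L × 237,000 L = 1621 g.
Product at 8.9% available Cl: 1621 / 0.089 = 18,210 g.
Volume: 18,210 g ÷ 1.16 g/mL = 15,700 mL.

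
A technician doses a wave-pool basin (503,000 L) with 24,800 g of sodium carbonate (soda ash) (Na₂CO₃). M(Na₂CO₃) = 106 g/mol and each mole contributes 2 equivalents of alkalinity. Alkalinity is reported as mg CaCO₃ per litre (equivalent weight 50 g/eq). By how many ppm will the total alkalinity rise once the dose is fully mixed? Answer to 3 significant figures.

46.5 ppm

Moles of Na₂CO₃: 24,800 g ÷ 106 g/mol = 234 mol → 467.9 eq of alkalinity.
As CaCO₃: 467.9 eq × 50 g/eq = 23,400 g.
Rise: 23,400 g / 503,000 L × 1000 = 46.51 mg/L.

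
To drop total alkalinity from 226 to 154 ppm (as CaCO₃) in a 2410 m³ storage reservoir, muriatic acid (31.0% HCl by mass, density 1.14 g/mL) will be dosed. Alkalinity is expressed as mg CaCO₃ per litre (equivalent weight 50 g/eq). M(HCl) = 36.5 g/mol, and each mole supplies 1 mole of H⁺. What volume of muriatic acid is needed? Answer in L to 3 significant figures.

Volume: 2410 m³ = 2,410,000 L.
Alkalinity to neutralize: (226 − 154) = 72 mg/L as CaCO₃ × 2,410,000 L = 173,500 g as CaCO₃.
Equivalents of H⁺ required: 173,500 ÷ 50 g/eq = 3470 eq = 3470 mol HCl.
Mass of HCl: 3470 × 36.5 = 126,700 g.
Mass of 31.0% solution: 126,700 / 0.31 = 408,600 g.
Volume: 408,600 g ÷ 1.14 g/mL = 358,400 mL.

358 L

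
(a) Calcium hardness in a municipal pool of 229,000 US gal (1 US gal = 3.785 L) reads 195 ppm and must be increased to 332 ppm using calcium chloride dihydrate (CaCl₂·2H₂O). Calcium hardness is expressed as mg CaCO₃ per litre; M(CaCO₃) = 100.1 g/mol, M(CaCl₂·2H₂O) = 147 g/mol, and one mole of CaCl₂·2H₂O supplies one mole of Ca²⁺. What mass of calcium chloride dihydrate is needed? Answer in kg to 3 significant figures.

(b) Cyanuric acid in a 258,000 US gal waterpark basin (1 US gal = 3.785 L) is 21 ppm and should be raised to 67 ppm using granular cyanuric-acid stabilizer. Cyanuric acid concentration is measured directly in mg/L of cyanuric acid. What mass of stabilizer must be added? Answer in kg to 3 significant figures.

(a) 174 kg; (b) 44.9 kg

(a) Volume: 229,000 US gal × 3.785 L/gal = 866,765 L.
(a) Hardness to add: (332 − 195) = 137 mg/L as CaCO₃ × 866,765 L = 118,700 g as CaCO₃.
(a) Moles of Ca²⁺ (1 mol Ca²⁺ ≡ 1 mol CaCO₃): 118,700 / 100.1 g/mol = 1186 mol.
(a) Mass of CaCl₂·2H₂O: 1186 × 147 = 174,400 g.

(b) Volume: 258,000 US gal × 3.785 L/gal = 976,530 L.
(b) CYA to add: (67 − 21) = 46 mg/L × 976,530 L = 44,920 g cyanuric acid.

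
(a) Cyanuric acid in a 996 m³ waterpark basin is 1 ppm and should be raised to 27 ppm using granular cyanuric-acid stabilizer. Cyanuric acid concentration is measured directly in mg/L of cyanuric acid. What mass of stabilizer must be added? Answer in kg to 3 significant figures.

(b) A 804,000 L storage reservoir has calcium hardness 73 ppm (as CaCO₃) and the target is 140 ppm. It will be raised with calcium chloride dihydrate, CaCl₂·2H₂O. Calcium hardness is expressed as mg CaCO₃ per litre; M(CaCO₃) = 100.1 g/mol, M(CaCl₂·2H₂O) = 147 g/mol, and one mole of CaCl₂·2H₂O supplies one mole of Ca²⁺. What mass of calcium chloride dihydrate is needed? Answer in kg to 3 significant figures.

(a) 25.9 kg; (b) 79.1 kg

(a) Volume: 996 m³ = 996,000 L.
(a) CYA to add: (27 − 1) = 26 mg/L × 996,000 L = 25,900 g cyanuric acid.

(b) Hardness to add: (140 − 73) = 67 mg/L as CaCO₃ × 804,000 L = 53,870 g as CaCO₃.
(b) Moles of Ca²⁺ (1 mol Ca²⁺ ≡ 1 mol CaCO₃): 53,870 / 100.1 g/mol = 538.1 mol.
(b) Mass of CaCl₂·2H₂O: 538.1 × 147 = 79,110 g.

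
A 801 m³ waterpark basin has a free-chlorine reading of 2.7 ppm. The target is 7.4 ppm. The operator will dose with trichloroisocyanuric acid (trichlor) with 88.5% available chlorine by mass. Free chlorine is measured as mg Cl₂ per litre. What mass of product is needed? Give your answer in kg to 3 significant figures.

Volume: 801 m³ = 801,000 L.
Chlorine deficit: 7.4 − 2.7 = 4.7 ppm = 4.7 mg/L as Cl₂.
Cl₂ equivalent needed: 4.7 mg/L × 801,000 L = 3,765,000 mg = 3765 g.
Product at 88.5% available chlorine: 3765 / 0.885 = 4254 g.

4.25 kg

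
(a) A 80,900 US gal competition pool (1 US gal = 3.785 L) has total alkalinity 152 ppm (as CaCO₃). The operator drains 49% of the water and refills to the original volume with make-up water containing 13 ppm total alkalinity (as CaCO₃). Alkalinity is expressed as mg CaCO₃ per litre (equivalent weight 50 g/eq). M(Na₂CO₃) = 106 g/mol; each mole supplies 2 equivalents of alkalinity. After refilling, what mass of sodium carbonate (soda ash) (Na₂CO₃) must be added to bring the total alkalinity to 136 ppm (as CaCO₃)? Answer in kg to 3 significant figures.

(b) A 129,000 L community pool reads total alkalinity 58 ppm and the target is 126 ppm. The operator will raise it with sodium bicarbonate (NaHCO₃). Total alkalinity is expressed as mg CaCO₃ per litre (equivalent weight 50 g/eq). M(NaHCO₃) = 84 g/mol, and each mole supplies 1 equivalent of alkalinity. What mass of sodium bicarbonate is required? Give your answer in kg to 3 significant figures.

(a) Volume: 80,900 US gal × 3.785 L/gal = 306,206 L.
(a) After draining 49% and refilling: 152 × 0.51 + 13 × 0.49 = 83.89 ppm.
(a) Deficit to target: 136 − 83.89 = 52.11 mg/L.
(a) As CaCO₃: 52.11 mg/L × 306,206 L = 15,960 g; ÷ 50 g/eq ÷ 2 = 159.6 mol Na₂CO₃.
(a) Mass: 159.6 × 106 = 16,910 g.

(b) Alkalinity to add: (126 − 58) = 68 mg/L as CaCO₃ × 129,000 L = 8772 g as CaCO₃.
(b) Equivalents: 8772 g ÷ 50 g/eq = 175.4 eq.
(b) NaHCO₃ supplies 1 eq per mole → 175.4 mol.
(b) Mass: 175.4 mol × 84 g/mol = 14,740 g.

(a) 16.9 kg; (b) 14.7 kg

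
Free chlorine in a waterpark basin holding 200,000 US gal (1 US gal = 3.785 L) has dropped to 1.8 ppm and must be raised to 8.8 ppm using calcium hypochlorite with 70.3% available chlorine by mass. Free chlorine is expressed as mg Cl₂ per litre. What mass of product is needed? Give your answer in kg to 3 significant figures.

7.54 kg

Volume: 200,000 US gal × 3.785 L/gal = 757,000 L.
Chlorine deficit: 8.8 − 1.8 = 7 ppm = 7 mg/L as Cl₂.
Cl₂ equivalent needed: 7 mg/L × 757,000 L = 5,299,000 mg = 5299 g.
Product at 70.3% available chlorine: 5299 / 0.703 = 7538 g.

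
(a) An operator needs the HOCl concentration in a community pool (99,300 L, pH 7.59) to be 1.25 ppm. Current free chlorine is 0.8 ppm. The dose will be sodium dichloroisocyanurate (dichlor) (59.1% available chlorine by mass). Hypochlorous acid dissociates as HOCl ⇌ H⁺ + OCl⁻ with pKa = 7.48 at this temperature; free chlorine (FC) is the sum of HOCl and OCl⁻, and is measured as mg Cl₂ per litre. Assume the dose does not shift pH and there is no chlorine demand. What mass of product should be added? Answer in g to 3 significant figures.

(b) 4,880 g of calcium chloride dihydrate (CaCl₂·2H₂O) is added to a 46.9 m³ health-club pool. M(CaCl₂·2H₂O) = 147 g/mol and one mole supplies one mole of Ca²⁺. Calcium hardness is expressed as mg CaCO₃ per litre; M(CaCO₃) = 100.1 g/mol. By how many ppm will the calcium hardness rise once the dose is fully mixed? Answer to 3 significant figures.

(a) [OCl⁻]/[HOCl] = 10^(pH − pKa) = 10^(7.59 − 7.48) = 1.288; fraction as HOCl = 1/(1 + 1.288) = 0.437.
(a) Free chlorine required for 1.25 ppm HOCl: 1.25 / 0.437 = 2.86 ppm.
(a) FC to add: 2.86 − 0.8 = 2.06 mg/L as Cl₂.
(a) Cl₂ equivalent: 2.06 mg/L × 99,300 L = 204.6 g.
(a) Product at 59.1% available Cl: 204.6 / 0.591 = 346.2 g.

(b) Volume: 46.9 m³ = 46,900 L.
(b) Moles of Ca²⁺: 4,880 g ÷ 147 g/mol = 33.2 mol.
(b) As CaCO₃: 33.2 mol × 100.1 g/mol = 3323 g.
(b) Rise: 3323 g / 46,900 L × 1000 = 70.85 mg/L.

(a) 346 g; (b) 70.9 ppm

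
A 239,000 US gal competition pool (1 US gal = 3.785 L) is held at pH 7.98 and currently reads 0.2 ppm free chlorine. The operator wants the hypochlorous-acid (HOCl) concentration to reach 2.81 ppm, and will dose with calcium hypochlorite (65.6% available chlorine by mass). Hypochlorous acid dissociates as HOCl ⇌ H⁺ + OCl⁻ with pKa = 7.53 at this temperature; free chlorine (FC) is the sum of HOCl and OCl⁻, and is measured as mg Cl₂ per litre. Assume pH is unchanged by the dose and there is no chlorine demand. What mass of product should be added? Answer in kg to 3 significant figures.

14.5 kg

Volume: 239,000 US gal × 3.785 L/gal = 904,615 L.
[OCl⁻]/[HOCl] = 10^(pH − pKa) = 10^(7.98 − 7.53) = 2.818; fraction as HOCl = 1/(1 + 2.818) = 0.2619.
Free chlorine required for 2.81 ppm HOCl: 2.81 / 0.2619 = 10.73 ppm.
FC to add: 10.73 − 0.2 = 10.53 mg/L as Cl₂.
Cl₂ equivalent: 10.53 mg/L × 904,615 L = 9525 g.
Product at 65.6% available Cl: 9525 / 0.656 = 14,520 g.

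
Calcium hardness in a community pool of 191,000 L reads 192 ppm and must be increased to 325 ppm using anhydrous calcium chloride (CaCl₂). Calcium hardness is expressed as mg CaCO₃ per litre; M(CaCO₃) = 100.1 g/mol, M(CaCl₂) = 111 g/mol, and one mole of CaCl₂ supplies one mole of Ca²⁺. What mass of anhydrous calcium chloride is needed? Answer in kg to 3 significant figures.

28.2 kg

Hardness to add: (325 − 192) = 133 mg/L as CaCO₃ × 191,000 L = 25,400 g as CaCO₃.
Moles of Ca²⁺ (1 mol Ca²⁺ ≡ 1 mol CaCO₃): 25,400 / 100.1 g/mol = 253.8 mol.
Mass of CaCl₂: 253.8 × 111 = 28,170 g.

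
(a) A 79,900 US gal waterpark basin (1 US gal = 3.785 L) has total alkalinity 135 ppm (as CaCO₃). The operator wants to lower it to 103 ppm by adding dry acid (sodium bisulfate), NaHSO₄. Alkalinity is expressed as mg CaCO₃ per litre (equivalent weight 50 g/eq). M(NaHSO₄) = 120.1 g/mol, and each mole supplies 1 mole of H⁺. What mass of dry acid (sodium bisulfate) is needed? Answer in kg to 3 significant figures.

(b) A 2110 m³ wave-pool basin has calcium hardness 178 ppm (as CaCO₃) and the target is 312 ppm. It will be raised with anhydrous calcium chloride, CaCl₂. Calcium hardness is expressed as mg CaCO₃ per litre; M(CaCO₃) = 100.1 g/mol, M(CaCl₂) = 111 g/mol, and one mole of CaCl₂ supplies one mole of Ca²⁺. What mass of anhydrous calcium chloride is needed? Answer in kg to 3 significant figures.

(a) 23.2 kg; (b) 314 kg

(a) Volume: 79,900 US gal × 3.785 L/gal = 302,422 L.
(a) Alkalinity to neutralize: (135 − 103) = 32 mg/L as CaCO₃ × 302,422 L = 9677 g as CaCO₃.
(a) Equivalents of H⁺ required: 9677 ÷ 50 g/eq = 193.5 eq = 193.5 mol NaHSO₄.
(a) Mass of NaHSO₄: 193.5 × 120.1 = 23,250 g.

(b) Volume: 2110 m³ = 2,110,000 L.
(b) Hardness to add: (312 − 178) = 134 mg/L as CaCO₃ × 2,110,000 L = 282,700 g as CaCO₃.
(b) Moles of Ca²⁺ (1 mol Ca²⁺ ≡ 1 mol CaCO₃): 282,700 / 100.1 g/mol = 2825 mol.
(b) Mass of CaCl₂: 2825 × 111 = 313,500 g.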